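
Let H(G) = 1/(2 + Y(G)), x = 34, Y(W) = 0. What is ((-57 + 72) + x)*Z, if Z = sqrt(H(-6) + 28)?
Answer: 49*sqrt(114)/2 ≈ 261.59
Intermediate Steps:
H(G) = 1/2 (H(G) = 1/(2 + 0) = 1/2)
Z = sqrt(114)/2 (Z = sqrt(1/2 + 28) = sqrt(57/2) = sqrt(114)/2 ≈ 5.3385)
((-57 + 72) + x)*Z = ((-57 + 72) + 34)*(sqrt(114)/2) = (15 + 34)*(sqrt(114)/2) = 49*(sqrt(114)/2) = 49*sqrt(114)/2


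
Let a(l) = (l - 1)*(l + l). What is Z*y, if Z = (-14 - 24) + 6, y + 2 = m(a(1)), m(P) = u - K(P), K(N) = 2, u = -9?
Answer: 416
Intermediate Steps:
a(l) = 2*l*(-1 + l) (a(l) = (-1 + l)*(2*l) = 2*l*(-1 + l))
m(P) = -11 (m(P) = -9 - 1*2 = -9 - 2 = -11)
y = -13 (y = -2 - 11 = -13)
Z = -32 (Z = -38 + 6 = -32)
Z*y = -32*(-13) = 416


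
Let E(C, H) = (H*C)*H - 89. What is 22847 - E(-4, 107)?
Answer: 68732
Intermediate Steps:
E(C, H) = -89 + C*H² (E(C, H) = (C*H)*H - 89 = C*H² - 89 = -89 + C*H²)
22847 - E(-4, 107) = 22847 - (-89 - 4*107²) = 22847 - (-89 - 4*11449) = 22847 - (-89 - 45796) = 22847 - 1*(-45885) = 22847 + 45885 = 68732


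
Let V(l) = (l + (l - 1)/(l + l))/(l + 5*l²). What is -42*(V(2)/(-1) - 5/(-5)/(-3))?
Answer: 805/44 ≈ 18.295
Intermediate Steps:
V(l) = (l + (-1 + l)/(2*l))/(l + 5*l²) (V(l) = (l + (-1 + l)/((2*l)))/(l + 5*l²) = (l + (-1 + l)*(1/(2*l)))/(l + 5*l²) = (l + (-1 + l)/(2*l))/(l + 5*l²))
-42*(V(2)/(-1) - 5/(-5)/(-3)) = -42*(((½)*(-1 + 2 + 2*2²)/(2²*(1 + 5*2)))/(-1) - 5/(-5)/(-3)) = -42*(((½)*(¼)*(-1 + 2 + 2*4)/(1 + 10))*(-1) - 5*(-⅕)*(-⅓)) = -42*(((½)*(¼)*(-1 + 2 + 8)/11)*(-1) + 1*(-⅓)) = -42*(((½)*(¼)*(1/11)*9)*(-1) - ⅓) = -42*((9/88)*(-1) - ⅓) = -42*(-9/88 - ⅓) = -42*(-115/264) = 805/44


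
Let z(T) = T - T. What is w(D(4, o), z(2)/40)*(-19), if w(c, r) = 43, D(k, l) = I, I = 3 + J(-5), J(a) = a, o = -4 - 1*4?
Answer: -817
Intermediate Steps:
o = -8 (o = -4 - 4 = -8)
z(T) = 0
I = -2 (I = 3 - 5 = -2)
D(k, l) = -2
w(D(4, o), z(2)/40)*(-19) = 43*(-19) = -817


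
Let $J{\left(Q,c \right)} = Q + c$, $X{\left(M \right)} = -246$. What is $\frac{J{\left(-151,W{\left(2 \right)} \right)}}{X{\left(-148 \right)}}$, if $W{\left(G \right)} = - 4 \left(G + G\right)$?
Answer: $\frac{167}{246} \approx 0.67886$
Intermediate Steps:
$W{\left(G \right)} = - 8 G$ ($W{\left(G \right)} = - 4 \cdot 2 G = - 8 G$)
$\frac{J{\left(-151,W{\left(2 \right)} \right)}}{X{\left(-148 \right)}} = \frac{-151 - 16}{-246} = \left(-151 - 16\right) \left(- \frac{1}{246}\right) = \left(-167\right) \left(- \frac{1}{246}\right) = \frac{167}{246}$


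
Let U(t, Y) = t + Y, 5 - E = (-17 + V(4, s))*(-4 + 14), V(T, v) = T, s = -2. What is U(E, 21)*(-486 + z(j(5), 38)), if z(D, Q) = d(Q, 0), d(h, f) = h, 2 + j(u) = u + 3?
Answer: -69888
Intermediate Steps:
j(u) = 1 + u (j(u) = -2 + (u + 3) = -2 + (3 + u) = 1 + u)
z(D, Q) = Q
E = 135 (E = 5 - (-17 + 4)*(-4 + 14) = 5 - (-13)*10 = 5 - 1*(-130) = 5 + 130 = 135)
U(t, Y) = Y + t
U(E, 21)*(-486 + z(j(5), 38)) = (21 + 135)*(-486 + 38) = 156*(-448) = -69888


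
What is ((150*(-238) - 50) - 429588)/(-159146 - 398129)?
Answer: 465338/557275 ≈ 0.83502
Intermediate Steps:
((150*(-238) - 50) - 429588)/(-159146 - 398129) = ((-35700 - 50) - 429588)/(-557275) = (-35750 - 429588)*(-1/557275) = -465338*(-1/557275) = 465338/557275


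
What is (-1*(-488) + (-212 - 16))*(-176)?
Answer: -45760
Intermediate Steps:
(-1*(-488) + (-212 - 16))*(-176) = (488 - 228)*(-176) = 260*(-176) = -45760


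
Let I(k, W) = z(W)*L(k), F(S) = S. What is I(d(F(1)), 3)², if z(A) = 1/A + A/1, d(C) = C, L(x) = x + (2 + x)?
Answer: 1600/9 ≈ 177.78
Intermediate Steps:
L(x) = 2 + 2*x
z(A) = A + 1/A (z(A) = 1/A + A*1 = 1/A + A = A + 1/A)
I(k, W) = (2 + 2*k)*(W + 1/W) (I(k, W) = (W + 1/W)*(2 + 2*k) = (2 + 2*k)*(W + 1/W))
I(d(F(1)), 3)² = (2*(1 + 1)*(1 + 3²)/3)² = (2*(⅓)*2*(1 + 9))² = (2*(⅓)*2*10)² = (40/3)² = 1600/9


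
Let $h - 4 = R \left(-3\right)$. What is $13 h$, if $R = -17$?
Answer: $715$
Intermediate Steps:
$h = 55$ ($h = 4 - -51 = 4 + 51 = 55$)
$13 h = 13 \cdot 55 = 715$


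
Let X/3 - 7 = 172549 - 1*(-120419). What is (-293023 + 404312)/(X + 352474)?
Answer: 111289/1231399 ≈ 0.090376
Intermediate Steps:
X = 878925 (X = 21 + 3*(172549 - 1*(-120419)) = 21 + 3*(172549 + 120419) = 21 + 3*292968 = 21 + 878904 = 878925)
(-293023 + 404312)/(X + 352474) = (-293023 + 404312)/(878925 + 352474) = 111289/1231399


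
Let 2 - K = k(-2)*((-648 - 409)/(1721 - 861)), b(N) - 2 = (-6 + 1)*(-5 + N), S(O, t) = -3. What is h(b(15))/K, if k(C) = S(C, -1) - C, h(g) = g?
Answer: -13760/221 ≈ -62.262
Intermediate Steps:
b(N) = 27 - 5*N (b(N) = 2 + (-6 + 1)*(-5 + N) = 2 - 5*(-5 + N) = 2 + (25 - 5*N) = 27 - 5*N)
k(C) = -3 - C
K = 663/860 (K = 2 - (-3 - 1*(-2))*(-648 - 409)/(1721 - 861) = 2 - (-3 + 2)*(-1057/860) = 2 - (-1)*(-1057*1/860) = 2 - (-1)*(-1057)/860 = 2 - 1*1057/860 = 2 - 1057/860 = 663/860 ≈ 0.77093)
h(b(15))/K = (27 - 5*15)/(663/860) = (27 - 75)*(860/663) = -48*860/663 = -13760/221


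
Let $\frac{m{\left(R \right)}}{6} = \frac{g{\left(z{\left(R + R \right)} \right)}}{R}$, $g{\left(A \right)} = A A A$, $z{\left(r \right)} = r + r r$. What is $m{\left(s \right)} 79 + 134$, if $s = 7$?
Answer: $627102134$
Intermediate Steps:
$z{\left(r \right)} = r + r^{2}$
$g{\left(A \right)} = A^{3}$ ($g{\left(A \right)} = A^{2} A = A^{3}$)
$m{\left(R \right)} = 48 R^{2} \left(1 + 2 R\right)^{3}$ ($m{\left(R \right)} = 6 \frac{\left(\left(R + R\right) \left(1 + \left(R + R\right)\right)\right)^{3}}{R} = 6 \frac{\left(2 R \left(1 + 2 R\right)\right)^{3}}{R} = 6 \frac{8 R^{3} \left(1 + 2 R\right)^{3}}{R} = 6 \cdot 8 R^{2} \left(1 + 2 R\right)^{3} = 48 R^{2} \left(1 + 2 R\right)^{3}$)
$m{\left(s \right)} 79 + 134 = 48 \cdot 7^{2} \left(1 + 2 \cdot 7\right)^{3} \cdot 79 + 134 = 48 \cdot 49 \left(1 + 14\right)^{3} \cdot 79 + 134 = 48 \cdot 49 \cdot 15^{3} \cdot 79 + 134 = 48 \cdot 49 \cdot 3375 \cdot 79 + 134 = 7938000 \cdot 79 + 134 = 627102000 + 134 = 627102134$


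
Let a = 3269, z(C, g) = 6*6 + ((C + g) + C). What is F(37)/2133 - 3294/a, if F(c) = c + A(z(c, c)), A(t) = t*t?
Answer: 806768/88263 ≈ 9.1405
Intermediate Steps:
z(C, g) = 36 + g + 2*C (z(C, g) = 36 + (g + 2*C) = 36 + g + 2*C)
A(t) = t²
F(c) = c + (36 + 3*c)² (F(c) = c + (36 + c + 2*c)² = c + (36 + 3*c)²)
F(37)/2133 - 3294/a = (37 + 9*(12 + 37)²)/2133 - 3294/3269 = (37 + 9*49²)*(1/2133) - 3294*1/3269 = (37 + 9*2401)*(1/2133) - 3294/3269 = (37 + 21609)*(1/2133) - 3294/3269 = 21646*(1/2133) - 3294/3269 = 274/27 - 3294/3269 = 806768/88263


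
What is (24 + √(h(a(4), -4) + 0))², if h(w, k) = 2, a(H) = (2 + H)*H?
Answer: (24 + √2)² ≈ 645.88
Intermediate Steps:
a(H) = H*(2 + H)
(24 + √(h(a(4), -4) + 0))² = (24 + √(2 + 0))² = (24 + √2)²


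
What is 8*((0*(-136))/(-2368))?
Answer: 0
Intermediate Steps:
8*((0*(-136))/(-2368)) = 8*(0*(-1/2368)) = 8*0 = 0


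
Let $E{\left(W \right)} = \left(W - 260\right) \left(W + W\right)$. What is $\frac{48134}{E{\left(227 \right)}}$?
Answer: $- \frac{24067}{7491} \approx -3.2128$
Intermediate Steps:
$E{\left(W \right)} = 2 W \left(-260 + W\right)$ ($E{\left(W \right)} = \left(-260 + W\right) 2 W = 2 W \left(-260 + W\right)$)
$\frac{48134}{E{\left(227 \right)}} = \frac{48134}{2 \cdot 227 \left(-260 + 227\right)} = \frac{48134}{2 \cdot 227 \left(-33\right)} = \frac{48134}{-14982} = 48134 \left(- \frac{1}{14982}\right) = - \frac{24067}{7491}$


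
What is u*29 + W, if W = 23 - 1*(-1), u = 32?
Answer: 952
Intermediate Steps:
W = 24 (W = 23 + 1 = 24)
u*29 + W = 32*29 + 24 = 928 + 24 = 952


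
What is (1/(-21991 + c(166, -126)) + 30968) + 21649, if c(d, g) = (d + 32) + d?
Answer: 1137947858/21627 ≈ 52617.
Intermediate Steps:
c(d, g) = 32 + 2*d (c(d, g) = (32 + d) + d = 32 + 2*d)
(1/(-21991 + c(166, -126)) + 30968) + 21649 = (1/(-21991 + (32 + 2*166)) + 30968) + 21649 = (1/(-21991 + (32 + 332)) + 30968) + 21649 = (1/(-21991 + 364) + 30968) + 21649 = (1/(-21627) + 30968) + 21649 = (-1/21627 + 30968) + 21649 = 669744935/21627 + 21649 = 1137947858/21627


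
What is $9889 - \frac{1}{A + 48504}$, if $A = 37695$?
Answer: $\frac{852421910}{86199} \approx 9889.0$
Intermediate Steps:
$9889 - \frac{1}{A + 48504} = 9889 - \frac{1}{37695 + 48504} = 9889 - \frac{1}{86199} = \frac{852421910}{86199}$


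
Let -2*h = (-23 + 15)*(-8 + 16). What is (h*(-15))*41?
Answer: -19680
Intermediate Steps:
h = 32 (h = -(-23 + 15)*(-8 + 16)/2 = -(-4)*8 = -1/2*(-64) = 32)
(h*(-15))*41 = (32*(-15))*41 = -480*41 = -19680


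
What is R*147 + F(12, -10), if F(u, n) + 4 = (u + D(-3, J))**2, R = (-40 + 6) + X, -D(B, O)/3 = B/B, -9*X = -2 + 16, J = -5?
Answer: -15449/3 ≈ -5149.7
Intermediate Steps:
X = -14/9 (X = -(-2 + 16)/9 = -1/9*14 = -14/9 ≈ -1.5556)
D(B, O) = -3 (D(B, O) = -3*B/B = -3*1 = -3)
R = -320/9 (R = (-40 + 6) - 14/9 = -34 - 14/9 = -320/9 ≈ -35.556)
F(u, n) = -4 + (-3 + u)**2 (F(u, n) = -4 + (u - 3)**2 = -4 + (-3 + u)**2)
R*147 + F(12, -10) = -320/9*147 + (-4 + (-3 + 12)**2) = -15680/3 + (-4 + 9**2) = -15680/3 + (-4 + 81) = -15680/3 + 77 = -15449/3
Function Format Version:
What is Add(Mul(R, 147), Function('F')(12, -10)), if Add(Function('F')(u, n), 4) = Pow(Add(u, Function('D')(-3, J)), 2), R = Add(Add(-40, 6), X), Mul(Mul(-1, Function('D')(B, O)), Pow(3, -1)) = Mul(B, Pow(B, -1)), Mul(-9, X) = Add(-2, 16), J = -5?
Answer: Rational(-15449, 3) ≈ -5149.7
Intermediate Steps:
X = Rational(-14, 9) (X = Mul(Rational(-1, 9), Add(-2, 16)) = Mul(Rational(-1, 9), 14) = Rational(-14, 9) ≈ -1.5556)
Function('D')(B, O) = -3 (Function('D')(B, O) = Mul(-3, Mul(B, Pow(B, -1))) = Mul(-3, 1) = -3)
R = Rational(-320, 9) (R = Add(Add(-40, 6), Rational(-14, 9)) = Add(-34, Rational(-14, 9)) = Rational(-320, 9) ≈ -35.556)
Function('F')(u, n) = Add(-4, Pow(Add(-3, u), 2)) (Function('F')(u, n) = Add(-4, Pow(Add(u, -3), 2)) = Add(-4, Pow(Add(-3, u), 2)))
Add(Mul(R, 147), Function('F')(12, -10)) = Add(Mul(Rational(-320, 9), 147), Add(-4, Pow(Add(-3, 12), 2))) = Add(Rational(-15680, 3), Add(-4, Pow(9, 2))) = Add(Rational(-15680, 3), Add(-4, 81)) = Add(Rational(-15680, 3), 77) = Rational(-15449, 3)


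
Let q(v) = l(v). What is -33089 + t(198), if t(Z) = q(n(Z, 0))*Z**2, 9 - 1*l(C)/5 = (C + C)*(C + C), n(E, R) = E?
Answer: -30737341229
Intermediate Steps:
l(C) = 45 - 20*C**2 (l(C) = 45 - 5*(C + C)*(C + C) = 45 - 5*2*C*2*C = 45 - 20*C**2)
q(v) = 45 - 20*v**2
t(Z) = Z**2*(45 - 20*Z**2) (t(Z) = (45 - 20*Z**2)*Z**2 = Z**2*(45 - 20*Z**2))
-33089 + t(198) = -33089 + 198**2*(45 - 20*198**2) = -33089 + 39204*(45 - 20*39204) = -33089 + 39204*(45 - 784080) = -33089 + 39204*(-784035) = -33089 - 30737308140 = -30737341229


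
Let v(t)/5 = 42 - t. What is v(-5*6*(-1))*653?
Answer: 39180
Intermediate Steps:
v(t) = 210 - 5*t (v(t) = 5*(42 - t) = 210 - 5*t)
v(-5*6*(-1))*653 = (210 - 5*(-5*6)*(-1))*653 = (210 - (-150)*(-1))*653 = (210 - 5*30)*653 = (210 - 150)*653 = 60*653 = 39180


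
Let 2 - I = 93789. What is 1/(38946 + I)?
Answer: -1/54841 ≈ -1.8235e-5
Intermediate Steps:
I = -93787 (I = 2 - 1*93789 = 2 - 93789 = -93787)
1/(38946 + I) = 1/(38946 - 93787) = 1/(-54841) = -1/54841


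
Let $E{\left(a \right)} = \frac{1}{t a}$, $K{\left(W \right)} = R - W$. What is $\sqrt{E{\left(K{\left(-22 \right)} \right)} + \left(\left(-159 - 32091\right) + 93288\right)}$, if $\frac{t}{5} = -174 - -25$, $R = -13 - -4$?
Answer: $\frac{71 \sqrt{1135750265}}{9685} \approx 247.06$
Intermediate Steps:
$R = -9$ ($R = -13 + 4 = -9$)
$t = -745$ ($t = 5 \left(-174 - -25\right) = 5 \left(-174 + 25\right) = 5 \left(-149\right) = -745$)
$K{\left(W \right)} = -9 - W$
$E{\left(a \right)} = - \frac{1}{745 a}$ ($E{\left(a \right)} = \frac{1}{\left(-745\right) a} = - \frac{1}{745 a}$)
$\sqrt{E{\left(K{\left(-22 \right)} \right)} + \left(\left(-159 - 32091\right) + 93288\right)} = \sqrt{- \frac{1}{745 \left(-9 - -22\right)} + \left(\left(-159 - 32091\right) + 93288\right)} = \sqrt{- \frac{1}{745 \left(-9 + 22\right)} + \left(-32250 + 93288\right)} = \sqrt{- \frac{1}{745 \cdot 13} + 61038} = \sqrt{\left(- \frac{1}{745}\right) \frac{1}{13} + 61038} = \sqrt{- \frac{1}{9685} + 61038} = \sqrt{\frac{591153029}{9685}} = \frac{71 \sqrt{1135750265}}{9685}$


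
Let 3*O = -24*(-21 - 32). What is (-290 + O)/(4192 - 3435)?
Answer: 134/757 ≈ 0.17701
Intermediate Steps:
O = 424 (O = (-24*(-21 - 32))/3 = (-24*(-53))/3 = (⅓)*1272 = 424)
(-290 + O)/(4192 - 3435) = (-290 + 424)/(4192 - 3435) = 134/757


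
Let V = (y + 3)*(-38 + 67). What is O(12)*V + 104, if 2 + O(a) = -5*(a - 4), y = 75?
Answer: -94900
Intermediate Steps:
V = 2262 (V = (75 + 3)*(-38 + 67) = 78*29 = 2262)
O(a) = 18 - 5*a (O(a) = -2 - 5*(a - 4) = -2 - 5*(-4 + a) = -2 + (20 - 5*a) = 18 - 5*a)
O(12)*V + 104 = (18 - 5*12)*2262 + 104 = (18 - 60)*2262 + 104 = -42*2262 + 104 = -95004 + 104 = -94900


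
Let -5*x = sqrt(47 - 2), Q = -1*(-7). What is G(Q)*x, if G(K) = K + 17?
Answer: -72*sqrt(5)/5 ≈ -32.199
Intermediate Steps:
Q = 7
G(K) = 17 + K
x = -3*sqrt(5)/5 (x = -sqrt(47 - 2)/5 = -3*sqrt(5)/5 ≈ -1.3416)
G(Q)*x = (17 + 7)*(-3*sqrt(5)/5) = 24*(-3*sqrt(5)/5) = -72*sqrt(5)/5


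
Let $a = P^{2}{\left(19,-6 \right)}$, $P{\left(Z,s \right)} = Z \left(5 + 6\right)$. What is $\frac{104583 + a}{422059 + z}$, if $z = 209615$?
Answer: $\frac{74132}{315837} \approx 0.23472$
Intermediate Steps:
$P{\left(Z,s \right)} = 11 Z$ ($P{\left(Z,s \right)} = Z 11 = 11 Z$)
$a = 43681$ ($a = \left(11 \cdot 19\right)^{2} = 209^{2} = 43681$)
$\frac{104583 + a}{422059 + z} = \frac{104583 + 43681}{422059 + 209615} = \frac{148264}{631674} = 148264 \cdot \frac{1}{631674} = \frac{74132}{315837}$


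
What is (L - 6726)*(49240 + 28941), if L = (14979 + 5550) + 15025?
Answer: 2253801868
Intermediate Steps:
L = 35554 (L = 20529 + 15025 = 35554)
(L - 6726)*(49240 + 28941) = (35554 - 6726)*(49240 + 28941) = 28828*78181 = 2253801868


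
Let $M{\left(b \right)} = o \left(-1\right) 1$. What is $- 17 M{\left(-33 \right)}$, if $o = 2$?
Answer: $34$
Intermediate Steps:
$M{\left(b \right)} = -2$ ($M{\left(b \right)} = 2 \left(-1\right) 1 = \left(-2\right) 1 = -2$)
$- 17 M{\left(-33 \right)} = \left(-17\right) \left(-2\right) = 34$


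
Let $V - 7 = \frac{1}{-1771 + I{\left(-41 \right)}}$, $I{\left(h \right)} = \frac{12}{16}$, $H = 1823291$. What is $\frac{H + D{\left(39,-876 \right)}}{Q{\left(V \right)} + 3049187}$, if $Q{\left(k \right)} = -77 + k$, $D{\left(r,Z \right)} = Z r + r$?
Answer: $\frac{12669084446}{21590797473} \approx 0.58678$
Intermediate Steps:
$I{\left(h \right)} = \frac{3}{4}$ ($I{\left(h \right)} = 12 \cdot \frac{1}{16} = \frac{3}{4}$)
$V = \frac{49563}{7081}$ ($V = 7 + \frac{1}{-1771 + \frac{3}{4}} = 7 + \frac{1}{- \frac{7081}{4}} = 7 - \frac{4}{7081} = \frac{49563}{7081} \approx 6.9994$)
$D{\left(r,Z \right)} = r + Z r$
$\frac{H + D{\left(39,-876 \right)}}{Q{\left(V \right)} + 3049187} = \frac{1823291 + 39 \left(1 - 876\right)}{\left(-77 + \frac{49563}{7081}\right) + 3049187} = \frac{1823291 + 39 \left(-875\right)}{- \frac{495674}{7081} + 3049187} = \frac{1823291 - 34125}{\frac{21590797473}{7081}} = 1789166 \cdot \frac{7081}{21590797473} = \frac{12669084446}{21590797473}$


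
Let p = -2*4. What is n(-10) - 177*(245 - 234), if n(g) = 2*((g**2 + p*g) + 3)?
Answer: -1581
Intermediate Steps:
p = -8
n(g) = 6 - 16*g + 2*g**2 (n(g) = 2*((g**2 - 8*g) + 3) = 2*(3 + g**2 - 8*g) = 6 - 16*g + 2*g**2)
n(-10) - 177*(245 - 234) = (6 - 16*(-10) + 2*(-10)**2) - 177*(245 - 234) = (6 + 160 + 2*100) - 177*11 = (6 + 160 + 200) - 1947 = 366 - 1947 = -1581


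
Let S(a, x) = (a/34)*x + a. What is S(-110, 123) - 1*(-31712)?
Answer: 530469/17 ≈ 31204.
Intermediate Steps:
S(a, x) = a + a*x/34 (S(a, x) = (a/34)*x + a = a*x/34 + a = a + a*x/34)
S(-110, 123) - 1*(-31712) = (1/34)*(-110)*(34 + 123) - 1*(-31712) = (1/34)*(-110)*157 + 31712 = -8635/17 + 31712 = 530469/17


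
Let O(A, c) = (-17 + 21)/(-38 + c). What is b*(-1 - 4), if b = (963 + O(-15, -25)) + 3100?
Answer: -1279825/63 ≈ -20315.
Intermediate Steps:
O(A, c) = 4/(-38 + c)
b = 255965/63 (b = (963 + 4/(-38 - 25)) + 3100 = (963 + 4/(-63)) + 3100 = (963 + 4*(-1/63)) + 3100 = (963 - 4/63) + 3100 = 60665/63 + 3100 = 255965/63 ≈ 4062.9)
b*(-1 - 4) = 255965*(-1 - 4)/63 = (255965/63)*(-5) = -1279825/63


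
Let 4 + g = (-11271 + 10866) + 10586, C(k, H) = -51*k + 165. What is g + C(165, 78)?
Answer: 1927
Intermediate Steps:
C(k, H) = 165 - 51*k
g = 10177 (g = -4 + ((-11271 + 10866) + 10586) = -4 + (-405 + 10586) = -4 + 10181 = 10177)
g + C(165, 78) = 10177 + (165 - 51*165) = 10177 + (165 - 8415) = 10177 - 8250 = 1927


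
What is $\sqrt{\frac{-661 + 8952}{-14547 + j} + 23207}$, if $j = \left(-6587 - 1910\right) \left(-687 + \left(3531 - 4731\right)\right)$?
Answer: $\frac{7 \sqrt{30384323837931345}}{8009646} \approx 152.34$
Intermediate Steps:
$j = 16033839$ ($j = - 8497 \left(-687 + \left(3531 - 4731\right)\right) = - 8497 \left(-687 - 1200\right) = \left(-8497\right) \left(-1887\right) = 16033839$)
$\sqrt{\frac{-661 + 8952}{-14547 + j} + 23207} = \sqrt{\frac{-661 + 8952}{-14547 + 16033839} + 23207} = \sqrt{\frac{8291}{16019292} + 23207} = \sqrt{\frac{371759717735}{16019292}} = \frac{7 \sqrt{30384323837931345}}{8009646}$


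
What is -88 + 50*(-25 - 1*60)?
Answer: -4338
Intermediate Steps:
-88 + 50*(-25 - 1*60) = -88 + 50*(-25 - 60) = -88 + 50*(-85) = -88 - 4250 = -4338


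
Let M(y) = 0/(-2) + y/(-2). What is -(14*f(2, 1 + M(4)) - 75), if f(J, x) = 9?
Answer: -51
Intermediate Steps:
M(y) = -y/2 (M(y) = 0*(-½) + y*(-½) = 0 - y/2 = -y/2)
-(14*f(2, 1 + M(4)) - 75) = -(14*9 - 75) = -(126 - 75) = -1*51 = -51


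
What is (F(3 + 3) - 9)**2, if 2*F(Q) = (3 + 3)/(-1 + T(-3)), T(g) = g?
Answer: 1521/16 ≈ 95.063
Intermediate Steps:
F(Q) = -3/4 (F(Q) = ((3 + 3)/(-1 - 3))/2 = (6/(-4))/2 = (6*(-1/4))/2 = (1/2)*(-3/2) = -3/4)
(F(3 + 3) - 9)**2 = (-3/4 - 9)**2 = (-39/4)**2 = 1521/16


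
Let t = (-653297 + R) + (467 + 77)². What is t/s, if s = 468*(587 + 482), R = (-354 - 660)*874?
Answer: -1243597/500292 ≈ -2.4857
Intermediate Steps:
R = -886236 (R = -1014*874 = -886236)
t = -1243597 (t = (-653297 - 886236) + (467 + 77)² = -1539533 + 544² = -1539533 + 295936 = -1243597)
s = 500292 (s = 468*1069 = 500292)
t/s = -1243597/500292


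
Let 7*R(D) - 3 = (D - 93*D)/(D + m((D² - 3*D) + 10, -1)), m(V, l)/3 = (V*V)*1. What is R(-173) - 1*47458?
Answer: -924543910523241/19481483833 ≈ -47458.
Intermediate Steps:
m(V, l) = 3*V² (m(V, l) = 3*((V*V)*1) = 3*(V²*1) = 3*V²)
R(D) = 3/7 - 92*D/(7*(D + 3*(10 + D² - 3*D)²)) (R(D) = 3/7 + ((D - 93*D)/(D + 3*((D² - 3*D) + 10)²))/7 = 3/7 + ((-92*D)/(D + 3*(10 + D² - 3*D)²))/7 = 3/7 + (-92*D/(D + 3*(10 + D² - 3*D)²))/7 = 3/7 - 92*D/(7*(D + 3*(10 + D² - 3*D)²)))
R(-173) - 1*47458 = (-89*(-173) + 9*(10 + (-173)² - 3*(-173))²)/(7*(-173 + 3*(10 + (-173)² - 3*(-173))²)) - 1*47458 = (15397 + 9*(10 + 29929 + 519)²)/(7*(-173 + 3*(10 + 29929 + 519)²)) - 47458 = (15397 + 9*30458²)/(7*(-173 + 3*30458²)) - 47458 = (15397 + 9*927689764)/(7*(-173 + 3*927689764)) - 47458 = (15397 + 8349207876)/(7*(-173 + 2783069292)) - 47458 = (⅐)*8349223273/2783069119 - 47458 = (⅐)*(1/2783069119)*8349223273 - 47458 = 8349223273/19481483833 - 47458 = -924543910523241/19481483833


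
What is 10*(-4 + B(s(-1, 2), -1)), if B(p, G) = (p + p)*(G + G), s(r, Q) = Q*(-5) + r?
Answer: 400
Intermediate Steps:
s(r, Q) = r - 5*Q (s(r, Q) = -5*Q + r = r - 5*Q)
B(p, G) = 4*G*p (B(p, G) = (2*p)*(2*G) = 4*G*p)
10*(-4 + B(s(-1, 2), -1)) = 10*(-4 + 4*(-1)*(-1 - 5*2)) = 10*(-4 + 4*(-1)*(-1 - 10)) = 10*(-4 + 4*(-1)*(-11)) = 10*(-4 + 44) = 10*40 = 400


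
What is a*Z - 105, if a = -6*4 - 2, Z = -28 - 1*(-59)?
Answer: -911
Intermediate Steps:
Z = 31 (Z = -28 + 59 = 31)
a = -26 (a = -24 - 2 = -26)
a*Z - 105 = -26*31 - 105 = -806 - 105 = -911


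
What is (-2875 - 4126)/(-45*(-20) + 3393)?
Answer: -7001/4293 ≈ -1.6308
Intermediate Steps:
(-2875 - 4126)/(-45*(-20) + 3393) = -7001/(900 + 3393) = -7001/4293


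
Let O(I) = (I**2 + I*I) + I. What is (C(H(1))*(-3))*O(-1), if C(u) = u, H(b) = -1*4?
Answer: 12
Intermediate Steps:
H(b) = -4
O(I) = I + 2*I**2 (O(I) = (I**2 + I**2) + I = 2*I**2 + I = I + 2*I**2)
(C(H(1))*(-3))*O(-1) = (-4*(-3))*(-(1 + 2*(-1))) = 12*(-(1 - 2)) = 12*(-1*(-1)) = 12*1 = 12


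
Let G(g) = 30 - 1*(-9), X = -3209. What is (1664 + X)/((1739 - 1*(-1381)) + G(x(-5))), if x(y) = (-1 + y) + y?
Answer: -515/1053 ≈ -0.48908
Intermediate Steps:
x(y) = -1 + 2*y
G(g) = 39 (G(g) = 30 + 9 = 39)
(1664 + X)/((1739 - 1*(-1381)) + G(x(-5))) = (1664 - 3209)/((1739 - 1*(-1381)) + 39) = -1545/((1739 + 1381) + 39) = -1545/(3120 + 39) = -1545/3159 = -1545*1/3159 = -515/1053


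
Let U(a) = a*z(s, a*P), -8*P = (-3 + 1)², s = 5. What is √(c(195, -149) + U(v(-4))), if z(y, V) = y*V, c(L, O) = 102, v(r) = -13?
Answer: I*√1282/2 ≈ 17.903*I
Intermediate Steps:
P = -½ (P = -(-3 + 1)²/8 = -⅛*(-2)² = -⅛*4 = -½ ≈ -0.50000)
z(y, V) = V*y
U(a) = -5*a²/2 (U(a) = a*((a*(-½))*5) = a*(-a/2*5) = a*(-5*a/2) = -5*a²/2)
√(c(195, -149) + U(v(-4))) = √(102 - 5/2*(-13)²) = √(102 - 5/2*169) = √(102 - 845/2) = √(-641/2) = I*√1282/2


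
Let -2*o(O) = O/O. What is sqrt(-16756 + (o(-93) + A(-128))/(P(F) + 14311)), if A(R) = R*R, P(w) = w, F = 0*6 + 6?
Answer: I*sqrt(13737405948458)/28634 ≈ 129.44*I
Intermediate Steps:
F = 6 (F = 0 + 6 = 6)
o(O) = -1/2 (o(O) = -O/(2*O) = -1/2*1 = -1/2)
A(R) = R**2
sqrt(-16756 + (o(-93) + A(-128))/(P(F) + 14311)) = sqrt(-16756 + (-1/2 + (-128)**2)/(6 + 14311)) = sqrt(-16756 + (-1/2 + 16384)/14317) = sqrt(-16756 + (32767/2)*(1/14317)) = sqrt(-16756 + 32767/28634) = sqrt(-479758537/28634) = I*sqrt(13737405948458)/28634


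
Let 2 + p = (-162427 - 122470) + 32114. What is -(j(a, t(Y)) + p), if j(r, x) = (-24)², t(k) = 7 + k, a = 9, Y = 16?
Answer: 252209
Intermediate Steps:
p = -252785 (p = -2 + ((-162427 - 122470) + 32114) = -2 + (-284897 + 32114) = -2 - 252783 = -252785)
j(r, x) = 576
-(j(a, t(Y)) + p) = -(576 - 252785) = -1*(-252209) = 252209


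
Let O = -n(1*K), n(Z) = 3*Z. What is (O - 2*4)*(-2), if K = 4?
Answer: 40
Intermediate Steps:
O = -12 (O = -3*1*4 = -3*4 = -1*12 = -12)
(O - 2*4)*(-2) = (-12 - 2*4)*(-2) = (-12 - 8)*(-2) = -20*(-2) = 40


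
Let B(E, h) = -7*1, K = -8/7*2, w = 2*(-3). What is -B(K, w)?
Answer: 7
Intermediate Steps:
w = -6
K = -16/7 (K = -8*1/7*2 = -8/7*2 = -16/7 ≈ -2.2857)
B(E, h) = -7
-B(K, w) = -1*(-7) = 7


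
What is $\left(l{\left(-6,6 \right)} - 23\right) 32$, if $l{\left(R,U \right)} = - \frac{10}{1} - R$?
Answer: $-864$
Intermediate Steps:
$l{\left(R,U \right)} = -10 - R$ ($l{\left(R,U \right)} = \left(-10\right) 1 - R = -10 - R$)
$\left(l{\left(-6,6 \right)} - 23\right) 32 = \left(\left(-10 - -6\right) - 23\right) 32 = \left(\left(-10 + 6\right) - 23\right) 32 = \left(-4 - 23\right) 32 = \left(-27\right) 32 = -864$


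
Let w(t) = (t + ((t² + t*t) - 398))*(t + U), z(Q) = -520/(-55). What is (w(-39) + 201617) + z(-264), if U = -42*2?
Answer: -1306674/11 ≈ -1.1879e+5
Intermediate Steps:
z(Q) = 104/11 (z(Q) = -520*(-1/55) = 104/11)
U = -84
w(t) = (-84 + t)*(-398 + t + 2*t²) (w(t) = (t + ((t² + t*t) - 398))*(t - 84) = (t + ((t² + t²) - 398))*(-84 + t) = (t + (2*t² - 398))*(-84 + t) = (t + (-398 + 2*t²))*(-84 + t) = (-398 + t + 2*t²)*(-84 + t) = (-84 + t)*(-398 + t + 2*t²))
(w(-39) + 201617) + z(-264) = ((33432 - 482*(-39) - 167*(-39)² + 2*(-39)³) + 201617) + 104/11 = ((33432 + 18798 - 167*1521 + 2*(-59319)) + 201617) + 104/11 = ((33432 + 18798 - 254007 - 118638) + 201617) + 104/11 = (-320415 + 201617) + 104/11 = -118798 + 104/11 = -1306674/11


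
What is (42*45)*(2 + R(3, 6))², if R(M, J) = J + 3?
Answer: 228690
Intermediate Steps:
R(M, J) = 3 + J
(42*45)*(2 + R(3, 6))² = (42*45)*(2 + (3 + 6))² = 1890*(2 + 9)² = 1890*11² = 1890*121 = 228690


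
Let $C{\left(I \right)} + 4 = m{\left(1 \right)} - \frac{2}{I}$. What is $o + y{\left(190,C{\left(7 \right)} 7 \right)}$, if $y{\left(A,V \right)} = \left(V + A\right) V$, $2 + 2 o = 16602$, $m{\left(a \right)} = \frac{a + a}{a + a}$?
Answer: $4459$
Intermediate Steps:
$m{\left(a \right)} = 1$ ($m{\left(a \right)} = \frac{2 a}{2 a} = 2 a \frac{1}{2 a} = 1$)
$C{\left(I \right)} = -3 - \frac{2}{I}$ ($C{\left(I \right)} = -4 + \left(1 - \frac{2}{I}\right) = -3 - \frac{2}{I}$)
$o = 8300$ ($o = -1 + \frac{1}{2} \cdot 16602 = -1 + 8301 = 8300$)
$y{\left(A,V \right)} = V \left(A + V\right)$ ($y{\left(A,V \right)} = \left(A + V\right) V = V \left(A + V\right)$)
$o + y{\left(190,C{\left(7 \right)} 7 \right)} = 8300 + \left(-3 - \frac{2}{7}\right) 7 \left(190 + \left(-3 - \frac{2}{7}\right) 7\right) = 8300 + \left(- \frac{23}{7}\right) 7 \left(190 - 23\right) = 8300 - 23 \left(190 - 23\right) = 8300 - 3841 = 4459$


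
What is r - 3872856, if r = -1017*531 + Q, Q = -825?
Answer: -4413708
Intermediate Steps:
r = -540852 (r = -1017*531 - 825 = -540027 - 825 = -540852)
r - 3872856 = -540852 - 3872856 = -4413708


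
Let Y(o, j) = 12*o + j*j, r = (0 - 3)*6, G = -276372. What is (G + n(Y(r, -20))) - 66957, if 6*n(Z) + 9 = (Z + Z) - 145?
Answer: -1029880/3 ≈ -3.4329e+5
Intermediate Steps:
r = -18 (r = -3*6 = -18)
Y(o, j) = j² + 12*o (Y(o, j) = 12*o + j² = j² + 12*o)
n(Z) = -77/3 + Z/3 (n(Z) = -3/2 + ((Z + Z) - 145)/6 = -3/2 + (2*Z - 145)/6 = -3/2 + (-145 + 2*Z)/6 = -3/2 + (-145/6 + Z/3) = -77/3 + Z/3)
(G + n(Y(r, -20))) - 66957 = (-276372 + (-77/3 + ((-20)² + 12*(-18))/3)) - 66957 = (-276372 + (-77/3 + (400 - 216)/3)) - 66957 = (-276372 + (-77/3 + (⅓)*184)) - 66957 = (-276372 + (-77/3 + 184/3)) - 66957 = (-276372 + 107/3) - 66957 = -829009/3 - 66957 = -1029880/3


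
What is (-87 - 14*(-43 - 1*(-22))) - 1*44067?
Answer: -43860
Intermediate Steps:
(-87 - 14*(-43 - 1*(-22))) - 1*44067 = (-87 - 14*(-43 + 22)) - 44067 = (-87 - 14*(-21)) - 44067 = (-87 + 294) - 44067 = 207 - 44067 = -43860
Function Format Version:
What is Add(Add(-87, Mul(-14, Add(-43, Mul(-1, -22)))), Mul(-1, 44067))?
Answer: -43860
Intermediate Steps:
Add(Add(-87, Mul(-14, Add(-43, Mul(-1, -22)))), Mul(-1, 44067)) = Add(Add(-87, Mul(-14, Add(-43, 22))), -44067) = Add(Add(-87, Mul(-14, -21)), -44067) = Add(Add(-87, 294), -44067) = Add(207, -44067) = -43860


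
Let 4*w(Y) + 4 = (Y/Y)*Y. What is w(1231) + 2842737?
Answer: 11372175/4 ≈ 2.8430e+6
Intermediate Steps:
w(Y) = -1 + Y/4 (w(Y) = -1 + ((Y/Y)*Y)/4 = -1 + (1*Y)/4 = -1 + Y/4)
w(1231) + 2842737 = (-1 + (¼)*1231) + 2842737 = (-1 + 1231/4) + 2842737 = 1227/4 + 2842737 = 11372175/4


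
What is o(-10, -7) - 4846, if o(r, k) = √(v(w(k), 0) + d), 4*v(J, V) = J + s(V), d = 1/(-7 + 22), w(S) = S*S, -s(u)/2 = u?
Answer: -4846 + √11085/30 ≈ -4842.5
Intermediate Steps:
s(u) = -2*u
w(S) = S²
d = 1/15 ≈ 0.066667
v(J, V) = -V/2 + J/4 (v(J, V) = (J - 2*V)/4 = -V/2 + J/4)
o(r, k) = √(1/15 + k²/4) (o(r, k) = √((-½*0 + k²/4) + 1/15) = √((0 + k²/4) + 1/15) = √(k²/4 + 1/15) = √(1/15 + k²/4))
o(-10, -7) - 4846 = √(60 + 225*(-7)²)/30 - 4846 = √(60 + 225*49)/30 - 4846 = √(60 + 11025)/30 - 4846 = √11085/30 - 4846 = -4846 + √11085/30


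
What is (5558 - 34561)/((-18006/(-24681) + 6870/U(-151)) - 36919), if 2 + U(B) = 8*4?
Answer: 238607681/301842628 ≈ 0.79050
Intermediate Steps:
U(B) = 30 (U(B) = -2 + 8*4 = -2 + 32 = 30)
(5558 - 34561)/((-18006/(-24681) + 6870/U(-151)) - 36919) = (5558 - 34561)/((-18006/(-24681) + 6870/30) - 36919) = -29003/((-18006*(-1/24681) + 6870*(1/30)) - 36919) = -29003/((6002/8227 + 229) - 36919) = -29003/(1889985/8227 - 36919) = -29003/(-301842628/8227) = -29003*(-8227/301842628) = 238607681/301842628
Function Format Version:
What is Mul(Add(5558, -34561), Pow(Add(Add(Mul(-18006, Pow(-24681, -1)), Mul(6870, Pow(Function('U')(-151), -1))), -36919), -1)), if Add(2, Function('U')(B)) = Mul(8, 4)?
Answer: Rational(238607681, 301842628) ≈ 0.79050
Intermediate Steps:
Function('U')(B) = 30 (Function('U')(B) = Add(-2, Mul(8, 4)) = Add(-2, 32) = 30)
Mul(Add(5558, -34561), Pow(Add(Add(Mul(-18006, Pow(-24681, -1)), Mul(6870, Pow(Function('U')(-151), -1))), -36919), -1)) = Mul(Add(5558, -34561), Pow(Add(Add(Mul(-18006, Pow(-24681, -1)), Mul(6870, Pow(30, -1))), -36919), -1)) = Mul(-29003, Pow(Add(Add(Mul(-18006, Rational(-1, 24681)), Mul(6870, Rational(1, 30))), -36919), -1)) = Mul(-29003, Pow(Add(Add(Rational(6002, 8227), 229), -36919), -1)) = Mul(-29003, Pow(Add(Rational(1889985, 8227), -36919), -1)) = Mul(-29003, Pow(Rational(-301842628, 8227), -1)) = Mul(-29003, Rational(-8227, 301842628)) = Rational(238607681, 301842628)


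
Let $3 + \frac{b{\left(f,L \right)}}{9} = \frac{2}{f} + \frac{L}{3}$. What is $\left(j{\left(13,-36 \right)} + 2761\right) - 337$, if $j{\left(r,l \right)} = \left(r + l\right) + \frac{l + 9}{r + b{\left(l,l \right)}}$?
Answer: $\frac{588299}{245} \approx 2401.2$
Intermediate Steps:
$b{\left(f,L \right)} = -27 + 3 L + \frac{18}{f}$ ($b{\left(f,L \right)} = -27 + 9 \left(\frac{2}{f} + \frac{L}{3}\right) = -27 + \left(3 L + \frac{18}{f}\right) = -27 + 3 L + \frac{18}{f}$)
$j{\left(r,l \right)} = l + r + \frac{9 + l}{-27 + r + 3 l + \frac{18}{l}}$ ($j{\left(r,l \right)} = \left(r + l\right) + \frac{l + 9}{r + \left(-27 + 3 l + \frac{18}{l}\right)} = \left(l + r\right) + \frac{9 + l}{-27 + r + 3 l + \frac{18}{l}} = l + r + \frac{9 + l}{-27 + r + 3 l + \frac{18}{l}}$)
$\left(j{\left(13,-36 \right)} + 2761\right) - 337 = \left(\frac{- 36 \left(27 - 36 + 13^{2} - 468 + 3 \left(-36\right) \left(-9 - 36\right)\right) + 3 \cdot 13 \left(6 - 36 \left(-9 - 36\right)\right)}{18 - 468 + 3 \left(-36\right) \left(-9 - 36\right)} + 2761\right) - 337 = \left(\frac{- 36 \left(27 - 36 + 169 - 468 + 3 \left(-36\right) \left(-45\right)\right) + 3 \cdot 13 \left(6 - -1620\right)}{18 - 468 + 3 \left(-36\right) \left(-45\right)} + 2761\right) - 337 = \left(\frac{- 36 \left(27 - 36 + 169 - 468 + 4860\right) + 3 \cdot 13 \left(6 + 1620\right)}{18 - 468 + 4860} + 2761\right) - 337 = \left(\frac{\left(-36\right) 4552 + 3 \cdot 13 \cdot 1626}{4410} + 2761\right) - 337 = \left(\frac{-163872 + 63414}{4410} + 2761\right) - 337 = \left(\frac{1}{4410} \left(-100458\right) + 2761\right) - 337 = \left(- \frac{5581}{245} + 2761\right) - 337 = \frac{670864}{245} - 337 = \frac{588299}{245}$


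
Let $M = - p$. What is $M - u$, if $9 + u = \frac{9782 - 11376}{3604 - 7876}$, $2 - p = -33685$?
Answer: $- \frac{71937005}{2136} \approx -33678.0$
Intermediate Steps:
$p = 33687$ ($p = 2 - -33685 = 2 + 33685 = 33687$)
$u = - \frac{18427}{2136}$ ($u = -9 + \frac{9782 - 11376}{3604 - 7876} = -9 - \frac{1594}{-4272} = -9 - - \frac{797}{2136} = -9 + \frac{797}{2136} = - \frac{18427}{2136} \approx -8.6269$)
$M = -33687$ ($M = \left(-1\right) 33687 = -33687$)
$M - u = -33687 - - \frac{18427}{2136} = -33687 + \frac{18427}{2136} = - \frac{71937005}{2136}$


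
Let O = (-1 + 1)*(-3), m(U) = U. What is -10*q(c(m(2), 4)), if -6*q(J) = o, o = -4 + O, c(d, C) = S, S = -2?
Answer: -20/3 ≈ -6.6667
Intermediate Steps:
O = 0 (O = 0*(-3) = 0)
c(d, C) = -2
o = -4 (o = -4 + 0 = -4)
q(J) = ⅔ (q(J) = -⅙*(-4) = ⅔)
-10*q(c(m(2), 4)) = -10*⅔ = -20/3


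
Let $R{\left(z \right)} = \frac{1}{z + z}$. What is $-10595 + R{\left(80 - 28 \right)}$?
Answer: $- \frac{1101879}{104} \approx -10595.0$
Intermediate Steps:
$R{\left(z \right)} = \frac{1}{2 z}$
$-10595 + R{\left(80 - 28 \right)} = -10595 + \frac{1}{2 \left(80 - 28\right)} = -10595 + \frac{1}{2 \cdot 52} = -10595 + \frac{1}{2} \cdot \frac{1}{52} = -10595 + \frac{1}{104} = - \frac{1101879}{104}$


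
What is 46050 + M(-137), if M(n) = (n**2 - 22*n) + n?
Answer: 67696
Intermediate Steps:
M(n) = n**2 - 21*n
46050 + M(-137) = 46050 - 137*(-21 - 137) = 46050 - 137*(-158) = 46050 + 21646 = 67696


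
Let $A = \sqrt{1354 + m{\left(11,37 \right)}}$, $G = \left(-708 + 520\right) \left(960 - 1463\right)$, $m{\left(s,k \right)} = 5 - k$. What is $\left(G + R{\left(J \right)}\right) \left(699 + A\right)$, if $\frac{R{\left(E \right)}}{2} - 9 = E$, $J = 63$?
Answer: $66200892 + 94708 \sqrt{1322} \approx 6.9644 \cdot 10^{7}$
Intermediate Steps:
$R{\left(E \right)} = 18 + 2 E$
$G = 94564$ ($G = \left(-188\right) \left(-503\right) = 94564$)
$A = \sqrt{1322}$ ($A = \sqrt{1354 + \left(5 - 37\right)} = \sqrt{1354 - 32} = \sqrt{1322} \approx 36.359$)
$\left(G + R{\left(J \right)}\right) \left(699 + A\right) = \left(94564 + \left(18 + 2 \cdot 63\right)\right) \left(699 + \sqrt{1322}\right) = \left(94564 + \left(18 + 126\right)\right) \left(699 + \sqrt{1322}\right) = \left(94564 + 144\right) \left(699 + \sqrt{1322}\right) = 94708 \left(699 + \sqrt{1322}\right) = 66200892 + 94708 \sqrt{1322}$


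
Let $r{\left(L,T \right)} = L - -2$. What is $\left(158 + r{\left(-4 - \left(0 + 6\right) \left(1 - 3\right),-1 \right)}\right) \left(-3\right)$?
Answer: $-504$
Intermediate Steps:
$r{\left(L,T \right)} = 2 + L$ ($r{\left(L,T \right)} = L + 2 = 2 + L$)
$\left(158 + r{\left(-4 - \left(0 + 6\right) \left(1 - 3\right),-1 \right)}\right) \left(-3\right) = \left(158 - \left(2 + \left(0 + 6\right) \left(1 - 3\right)\right)\right) \left(-3\right) = \left(158 + \left(2 - \left(4 + 6 \left(-2\right)\right)\right)\right) \left(-3\right) = \left(158 + \left(2 - -8\right)\right) \left(-3\right) = \left(158 + \left(2 + \left(-4 + 12\right)\right)\right) \left(-3\right) = \left(158 + \left(2 + 8\right)\right) \left(-3\right) = \left(158 + 10\right) \left(-3\right) = 168 \left(-3\right) = -504$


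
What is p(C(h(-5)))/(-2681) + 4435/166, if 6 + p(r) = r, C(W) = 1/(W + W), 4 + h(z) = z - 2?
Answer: 9343116/349679 ≈ 26.719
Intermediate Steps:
h(z) = -6 + z (h(z) = -4 + (z - 2) = -4 + (-2 + z) = -6 + z)
C(W) = 1/(2*W)
p(r) = -6 + r
p(C(h(-5)))/(-2681) + 4435/166 = (-6 + 1/(2*(-6 - 5)))/(-2681) + 4435/166 = (-6 + (½)/(-11))*(-1/2681) + 4435*(1/166) = (-6 + (½)*(-1/11))*(-1/2681) + 4435/166 = (-6 - 1/22)*(-1/2681) + 4435/166 = -133/22*(-1/2681) + 4435/166 = 19/8426 + 4435/166 = 9343116/349679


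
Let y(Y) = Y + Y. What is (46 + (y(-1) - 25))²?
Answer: 361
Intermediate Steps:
y(Y) = 2*Y
(46 + (y(-1) - 25))² = (46 + (2*(-1) - 25))² = (46 + (-2 - 25))² = (46 - 27)² = 19² = 361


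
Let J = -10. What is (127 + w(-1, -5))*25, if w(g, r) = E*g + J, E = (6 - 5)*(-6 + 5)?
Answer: 2950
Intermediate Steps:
E = -1 (E = 1*(-1) = -1)
w(g, r) = -10 - g (w(g, r) = -g - 10 = -10 - g)
(127 + w(-1, -5))*25 = (127 + (-10 - 1*(-1)))*25 = (127 + (-10 + 1))*25 = (127 - 9)*25 = 118*25 = 2950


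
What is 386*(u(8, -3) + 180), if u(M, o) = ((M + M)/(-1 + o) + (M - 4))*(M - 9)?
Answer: 69480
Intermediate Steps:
u(M, o) = (-9 + M)*(-4 + M + 2*M/(-1 + o)) (u(M, o) = ((2*M)/(-1 + o) + (-4 + M))*(-9 + M) = (2*M/(-1 + o) + (-4 + M))*(-9 + M) = (-4 + M + 2*M/(-1 + o))*(-9 + M) = (-9 + M)*(-4 + M + 2*M/(-1 + o)))
386*(u(8, -3) + 180) = 386*((-36 + 8**2 - 5*8 + 36*(-3) - 3*8**2 - 13*8*(-3))/(-1 - 3) + 180) = 386*((-36 + 64 - 40 - 108 - 3*64 + 312)/(-4) + 180) = 386*(-(-36 + 64 - 40 - 108 - 192 + 312)/4 + 180) = 386*(-1/4*0 + 180) = 386*(0 + 180) = 386*180 = 69480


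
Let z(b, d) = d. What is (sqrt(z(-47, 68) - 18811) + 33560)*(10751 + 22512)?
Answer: 1116306280 + 33263*I*sqrt(18743) ≈ 1.1163e+9 + 4.5539e+6*I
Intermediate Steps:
(sqrt(z(-47, 68) - 18811) + 33560)*(10751 + 22512) = (sqrt(68 - 18811) + 33560)*(10751 + 22512) = (sqrt(-18743) + 33560)*33263 = (I*sqrt(18743) + 33560)*33263 = (33560 + I*sqrt(18743))*33263 = 1116306280 + 33263*I*sqrt(18743)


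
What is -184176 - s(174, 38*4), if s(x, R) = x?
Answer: -184350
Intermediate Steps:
-184176 - s(174, 38*4) = -184176 - 1*174 = -184176 - 174 = -184350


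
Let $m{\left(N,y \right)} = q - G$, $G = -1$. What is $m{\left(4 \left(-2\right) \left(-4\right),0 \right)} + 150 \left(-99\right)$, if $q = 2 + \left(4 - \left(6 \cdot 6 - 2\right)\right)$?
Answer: $-14877$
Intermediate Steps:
$q = -28$ ($q = 2 + \left(4 - \left(36 - 2\right)\right) = 2 + \left(4 - 34\right) = 2 - 30 = -28$)
$m{\left(N,y \right)} = -27$ ($m{\left(N,y \right)} = -28 - -1 = -28 + 1 = -27$)
$m{\left(4 \left(-2\right) \left(-4\right),0 \right)} + 150 \left(-99\right) = -27 + 150 \left(-99\right) = -27 - 14850 = -14877$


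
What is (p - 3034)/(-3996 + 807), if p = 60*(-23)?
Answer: 4414/3189 ≈ 1.3841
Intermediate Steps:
p = -1380
(p - 3034)/(-3996 + 807) = (-1380 - 3034)/(-3996 + 807) = -4414/(-3189) = -4414*(-1/3189) = 4414/3189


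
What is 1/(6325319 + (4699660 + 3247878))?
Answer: 1/14272857 ≈ 7.0063e-8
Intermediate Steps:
1/(6325319 + (4699660 + 3247878)) = 1/(6325319 + 7947538) = 1/14272857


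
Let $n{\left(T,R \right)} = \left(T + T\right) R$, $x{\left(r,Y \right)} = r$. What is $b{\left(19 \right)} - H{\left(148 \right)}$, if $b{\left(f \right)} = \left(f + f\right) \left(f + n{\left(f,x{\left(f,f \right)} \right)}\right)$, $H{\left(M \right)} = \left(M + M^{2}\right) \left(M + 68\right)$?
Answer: $-4735074$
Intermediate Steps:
$H{\left(M \right)} = \left(68 + M\right) \left(M + M^{2}\right)$ ($H{\left(M \right)} = \left(M + M^{2}\right) \left(68 + M\right) = \left(68 + M\right) \left(M + M^{2}\right)$)
$n{\left(T,R \right)} = 2 R T$ ($n{\left(T,R \right)} = 2 T R = 2 R T$)
$b{\left(f \right)} = 2 f \left(f + 2 f^{2}\right)$ ($b{\left(f \right)} = \left(f + f\right) \left(f + 2 f f\right) = 2 f \left(f + 2 f^{2}\right)$)
$b{\left(19 \right)} - H{\left(148 \right)} = 19^{2} \left(2 + 4 \cdot 19\right) - 148 \left(68 + 148^{2} + 69 \cdot 148\right) = 361 \left(2 + 76\right) - 148 \left(68 + 21904 + 10212\right) = 361 \cdot 78 - 148 \cdot 32184 = 28158 - 4763232 = -4735074$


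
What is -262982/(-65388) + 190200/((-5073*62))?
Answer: 5856489911/1713852174 ≈ 3.4171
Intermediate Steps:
-262982/(-65388) + 190200/((-5073*62)) = -262982*(-1/65388) + 190200/(-314526) = 131491/32694 + 190200*(-1/314526) = 131491/32694 - 31700/52421 = 5856489911/1713852174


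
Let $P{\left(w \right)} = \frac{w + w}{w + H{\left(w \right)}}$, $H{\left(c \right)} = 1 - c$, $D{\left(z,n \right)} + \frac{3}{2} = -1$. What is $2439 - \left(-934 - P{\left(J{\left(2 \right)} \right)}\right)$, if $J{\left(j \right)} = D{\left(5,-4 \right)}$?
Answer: $3368$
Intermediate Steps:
$D{\left(z,n \right)} = - \frac{5}{2}$ ($D{\left(z,n \right)} = - \frac{3}{2} - 1 = - \frac{5}{2}$)
$J{\left(j \right)} = - \frac{5}{2}$
$P{\left(w \right)} = 2 w$ ($P{\left(w \right)} = \frac{w + w}{w - \left(-1 + w\right)} = \frac{2 w}{1} = 2 w 1 = 2 w$)
$2439 - \left(-934 - P{\left(J{\left(2 \right)} \right)}\right) = 2439 - \left(-934 - 2 \left(- \frac{5}{2}\right)\right) = 2439 - \left(-934 - -5\right) = 2439 - \left(-934 + 5\right) = 2439 - -929 = 2439 + 929 = 3368$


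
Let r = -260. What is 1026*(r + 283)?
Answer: 23598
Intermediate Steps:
1026*(r + 283) = 1026*(-260 + 283) = 1026*23 = 23598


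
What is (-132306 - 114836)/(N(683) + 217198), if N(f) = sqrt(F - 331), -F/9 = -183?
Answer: -13419687029/11793742472 + 123571*sqrt(329)/11793742472 ≈ -1.1377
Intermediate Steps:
F = 1647 (F = -9*(-183) = 1647)
N(f) = 2*sqrt(329) (N(f) = sqrt(1647 - 331) = sqrt(1316) = 2*sqrt(329))
(-132306 - 114836)/(N(683) + 217198) = (-132306 - 114836)/(2*sqrt(329) + 217198) = -247142/(217198 + 2*sqrt(329))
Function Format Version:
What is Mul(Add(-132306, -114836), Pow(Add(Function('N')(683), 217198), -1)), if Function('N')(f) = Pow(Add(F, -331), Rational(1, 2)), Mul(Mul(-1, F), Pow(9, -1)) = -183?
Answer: Add(Rational(-13419687029, 11793742472), Mul(Rational(123571, 11793742472), Pow(329, Rational(1, 2)))) ≈ -1.1377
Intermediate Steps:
F = 1647 (F = Mul(-9, -183) = 1647)
Function('N')(f) = Mul(2, Pow(329, Rational(1, 2))) (Function('N')(f) = Pow(Add(1647, -331), Rational(1, 2)) = Pow(1316, Rational(1, 2)) = Mul(2, Pow(329, Rational(1, 2))))
Mul(Add(-132306, -114836), Pow(Add(Function('N')(683), 217198), -1)) = Mul(Add(-132306, -114836), Pow(Add(Mul(2, Pow(329, Rational(1, 2))), 217198), -1)) = Mul(-247142, Pow(Add(217198, Mul(2, Pow(329, Rational(1, 2)))), -1))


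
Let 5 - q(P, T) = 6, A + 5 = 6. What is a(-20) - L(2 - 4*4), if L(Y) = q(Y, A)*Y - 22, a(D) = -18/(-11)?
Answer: 106/11 ≈ 9.6364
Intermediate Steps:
a(D) = 18/11 (a(D) = -18*(-1/11) = 18/11)
A = 1 (A = -5 + 6 = 1)
q(P, T) = -1 (q(P, T) = 5 - 1*6 = 5 - 6 = -1)
L(Y) = -22 - Y (L(Y) = -Y - 22 = -22 - Y)
a(-20) - L(2 - 4*4) = 18/11 - (-22 - (2 - 4*4)) = 18/11 - (-22 - (2 - 16)) = 18/11 - (-22 - 1*(-14)) = 18/11 - (-22 + 14) = 18/11 - 1*(-8) = 18/11 + 8 = 106/11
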